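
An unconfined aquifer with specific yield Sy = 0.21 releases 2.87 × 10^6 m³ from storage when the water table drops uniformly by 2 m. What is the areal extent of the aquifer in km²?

A ≈ 6.83 km²

A = ΔV / (Sy × Δh) = 2.87 × 10^6 / (0.21 × 2) = 6.833 × 10^6 m²
A = 6.833 × 10^6 m² = 6.833 km²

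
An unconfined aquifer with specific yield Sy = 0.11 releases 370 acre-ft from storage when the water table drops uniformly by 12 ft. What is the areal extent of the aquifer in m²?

A ≈ 1.13 × 10^6 m²

Δh = 12 ft = 3.658 m
ΔV = 370 acre-ft = 4.564 × 10^5 m³
A = ΔV / (Sy × Δh) = 4.564 × 10^5 / (0.11 × 3.658) = 1.134 × 10^6 m²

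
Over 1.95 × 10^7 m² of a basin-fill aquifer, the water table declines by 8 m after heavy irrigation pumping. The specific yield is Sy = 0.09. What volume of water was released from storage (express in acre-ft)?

ΔV ≈ 11400 acre-ft

ΔV = Sy × A × Δh = 0.09 × 1.95 × 10^7 m² × 8 m = 1.404 × 10^7 m³
ΔV = 1.404 × 10^7 m³ = 11380 acre-ft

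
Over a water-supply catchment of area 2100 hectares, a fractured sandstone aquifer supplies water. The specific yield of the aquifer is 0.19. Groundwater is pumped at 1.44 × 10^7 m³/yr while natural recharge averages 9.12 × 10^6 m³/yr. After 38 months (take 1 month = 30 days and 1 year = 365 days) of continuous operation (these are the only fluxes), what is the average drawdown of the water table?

Δh ≈ 4.13 m

A = 2100 hectares = 2.1 × 10^7 m²
Net abstraction = 1.44 × 10^7 − 9.12 × 10^6 = 5.28 × 10^6 m³/yr
Q_net = 5.28 × 10^6 m³/yr = 14470 m³/d
t = 38 months = 1140 d
ΔV = Q × t = 14470 m³/d × 1140 d = 1.649 × 10^7 m³
Δh = ΔV / (Sy × A) = 1.649 × 10^7 / (0.19 × 2.1 × 10^7) = 4.133 m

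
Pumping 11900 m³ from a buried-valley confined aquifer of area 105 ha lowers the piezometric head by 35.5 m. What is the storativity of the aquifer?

S ≈ 3.2 × 10^-4

A = 105 ha = 1.05 × 10^6 m²
S = ΔV / (A × Δh) = 11900 m³ / (1.05 × 10^6 m² × 35.5 m) = 3.192 × 10^-4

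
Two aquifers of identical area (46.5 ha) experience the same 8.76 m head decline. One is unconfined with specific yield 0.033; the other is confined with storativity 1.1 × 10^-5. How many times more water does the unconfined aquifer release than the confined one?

A = 46.5 ha = 4.65 × 10^5 m²
Unconfined: ΔV_u = Sy × A × Δh = 0.033 × 4.65 × 10^5 × 8.76 = 1.344 × 10^5 m³
Confined: ΔV_c = S × A × Δh = 1.1 × 10^-5 × 4.65 × 10^5 × 8.76 = 44.81 m³
Ratio = ΔV_u / ΔV_c = Sy / S = 0.033 / 1.1 × 10^-5 = 3000

ΔV_u / ΔV_c ≈ 3000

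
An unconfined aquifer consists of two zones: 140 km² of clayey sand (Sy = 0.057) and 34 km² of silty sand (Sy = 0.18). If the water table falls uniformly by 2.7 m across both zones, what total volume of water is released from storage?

ΔV ≈ 3.81 × 10^7 m³

A₁ = 140 km² = 1.4 × 10^8 m²; A₂ = 34 km² = 3.4 × 10^7 m²
ΔV₁ = 0.057 × 1.4 × 10^8 × 2.7 = 2.155 × 10^7 m³
ΔV₂ = 0.18 × 3.4 × 10^7 × 2.7 = 1.652 × 10^7 m³
ΔV = ΔV₁ + ΔV₂ = 3.807 × 10^7 m³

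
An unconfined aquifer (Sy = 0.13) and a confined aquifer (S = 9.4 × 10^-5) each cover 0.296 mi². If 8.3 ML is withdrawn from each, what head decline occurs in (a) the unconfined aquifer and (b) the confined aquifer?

A = 0.296 mi² = 7.666 × 10^5 m²
ΔV = 8.3 ML = 8300 m³
Unconfined: Δh_u = ΔV/(Sy·A) = 8300/(0.13 × 7.666 × 10^5) = 0.08328 m
Confined: Δh_c = ΔV/(S·A) = 8300/(9.4 × 10^-5 × 7.666 × 10^5) = 115.2 m

Δh_u ≈ 0.0833 m; Δh_c ≈ 115 m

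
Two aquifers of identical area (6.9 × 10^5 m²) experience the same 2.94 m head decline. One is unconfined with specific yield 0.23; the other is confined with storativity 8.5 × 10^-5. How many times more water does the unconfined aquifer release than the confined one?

Unconfined: ΔV_u = Sy × A × Δh = 0.23 × 6.9 × 10^5 × 2.94 = 4.666 × 10^5 m³
Confined: ΔV_c = S × A × Δh = 8.5 × 10^-5 × 6.9 × 10^5 × 2.94 = 172.4 m³
Ratio = ΔV_u / ΔV_c = Sy / S = 0.23 / 8.5 × 10^-5 = 2706

ΔV_u / ΔV_c ≈ 2710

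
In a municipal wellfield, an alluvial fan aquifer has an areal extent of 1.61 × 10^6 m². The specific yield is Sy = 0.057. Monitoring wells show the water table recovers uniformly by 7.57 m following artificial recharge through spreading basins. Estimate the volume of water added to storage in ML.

ΔV ≈ 695 ML

ΔV = Sy × A × Δh = 0.057 × 1.61 × 10^6 m² × 7.57 m = 6.947 × 10^5 m³
ΔV = 6.947 × 10^5 m³ = 694.7 ML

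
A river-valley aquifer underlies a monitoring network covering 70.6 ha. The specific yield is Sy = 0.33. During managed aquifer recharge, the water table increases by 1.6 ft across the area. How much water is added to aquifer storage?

A = 70.6 ha = 7.06 × 10^5 m²
Δh = 1.6 ft = 0.4877 m
ΔV = Sy × A × Δh = 0.33 × 7.06 × 10^5 m² × 0.4877 m = 1.136 × 10^5 m³

ΔV ≈ 1.14 × 10^5 m³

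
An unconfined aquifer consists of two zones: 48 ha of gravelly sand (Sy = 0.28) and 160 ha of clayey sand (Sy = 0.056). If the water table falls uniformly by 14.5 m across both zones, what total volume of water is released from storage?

A₁ = 48 ha = 4.8 × 10^5 m²; A₂ = 160 ha = 1.6 × 10^6 m²
ΔV₁ = 0.28 × 4.8 × 10^5 × 14.5 = 1.949 × 10^6 m³
ΔV₂ = 0.056 × 1.6 × 10^6 × 14.5 = 1.299 × 10^6 m³
ΔV = ΔV₁ + ΔV₂ = 3.248 × 10^6 m³

ΔV ≈ 3.25 × 10^6 m³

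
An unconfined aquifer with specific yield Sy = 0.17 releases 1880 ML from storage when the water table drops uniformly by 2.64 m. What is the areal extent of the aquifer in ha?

A ≈ 419 ha

ΔV = 1880 ML = 1.88 × 10^6 m³
A = ΔV / (Sy × Δh) = 1.88 × 10^6 / (0.17 × 2.64) = 4.189 × 10^6 m²
A = 4.189 × 10^6 m² = 418.9 ha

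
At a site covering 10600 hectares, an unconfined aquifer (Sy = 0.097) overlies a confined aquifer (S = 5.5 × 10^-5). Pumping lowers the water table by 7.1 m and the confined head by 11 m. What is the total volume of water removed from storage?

ΔV ≈ 7.31 × 10^7 m³

A = 10600 hectares = 1.06 × 10^8 m²
Unconfined: ΔV_u = Sy × A × Δh_u = 0.097 × 1.06 × 10^8 × 7.1 = 7.3 × 10^7 m³
Confined: ΔV_c = S × A × Δh_c = 5.5 × 10^-5 × 1.06 × 10^8 × 11 = 64130 m³
Total ΔV = 7.3 × 10^7 + 64130 = 7.307 × 10^7 m³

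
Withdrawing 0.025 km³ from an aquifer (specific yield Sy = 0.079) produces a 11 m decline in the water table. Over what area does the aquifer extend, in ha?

ΔV = 0.025 km³ = 2.5 × 10^7 m³
A = ΔV / (Sy × Δh) = 2.5 × 10^7 / (0.079 × 11) = 2.877 × 10^7 m²
A = 2.877 × 10^7 m² = 2877 ha

A ≈ 2880 ha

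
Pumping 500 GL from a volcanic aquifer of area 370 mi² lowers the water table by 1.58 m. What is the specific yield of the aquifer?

A = 370 mi² = 9.583 × 10^8 m²
ΔV = 500 GL = 5 × 10^8 m³
Sy = ΔV / (A × Δh) = 5 × 10^8 m³ / (9.583 × 10^8 m² × 1.58 m) = 0.3302

Sy ≈ 0.33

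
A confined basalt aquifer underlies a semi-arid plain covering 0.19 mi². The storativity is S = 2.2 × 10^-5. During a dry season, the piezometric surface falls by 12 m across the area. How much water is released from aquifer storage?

A = 0.19 mi² = 4.921 × 10^5 m²
ΔV = S × A × Δh = 2.2 × 10^-5 × 4.921 × 10^5 m² × 12 m = 129.9 m³

ΔV ≈ 130 m³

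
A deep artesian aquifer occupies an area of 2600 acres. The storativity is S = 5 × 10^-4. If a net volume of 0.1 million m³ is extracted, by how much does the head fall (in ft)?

Δh ≈ 62.4 ft

A = 2600 acres = 1.052 × 10^7 m²
ΔV = 0.1 million m³ = 1 × 10^5 m³
Δh = ΔV / (S × A) = 1 × 10^5 m³ / (5 × 10^-4 × 1.052 × 10^7 m²) = 19.01 m
Δh = 19.01 m = 62.36 ft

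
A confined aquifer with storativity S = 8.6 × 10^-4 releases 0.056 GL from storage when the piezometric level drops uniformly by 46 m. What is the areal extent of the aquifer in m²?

ΔV = 0.056 GL = 56000 m³
A = ΔV / (S × Δh) = 56000 / (8.6 × 10^-4 × 46) = 1.416 × 10^6 m²

A ≈ 1.42 × 10^6 m²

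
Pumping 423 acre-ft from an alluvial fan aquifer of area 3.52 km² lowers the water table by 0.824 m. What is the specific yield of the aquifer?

Sy ≈ 0.18

A = 3.52 km² = 3.52 × 10^6 m²
ΔV = 423 acre-ft = 5.218 × 10^5 m³
Sy = ΔV / (A × Δh) = 5.218 × 10^5 m³ / (3.52 × 10^6 m² × 0.824 m) = 0.1799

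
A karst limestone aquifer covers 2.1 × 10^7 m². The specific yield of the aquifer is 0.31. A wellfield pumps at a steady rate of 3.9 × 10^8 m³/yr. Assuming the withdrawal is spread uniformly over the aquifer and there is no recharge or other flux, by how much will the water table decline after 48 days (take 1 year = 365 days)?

Q = 3.9 × 10^8 m³/yr = 1.068 × 10^6 m³/d
ΔV = Q × t = 1.068 × 10^6 m³/d × 48 d = 5.129 × 10^7 m³
Δh = ΔV / (Sy × A) = 5.129 × 10^7 / (0.31 × 2.1 × 10^7) = 7.878 m

Δh ≈ 7.88 m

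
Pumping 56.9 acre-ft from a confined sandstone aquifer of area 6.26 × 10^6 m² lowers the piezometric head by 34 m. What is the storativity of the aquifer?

S ≈ 3.3 × 10^-4

ΔV = 56.9 acre-ft = 70190 m³
S = ΔV / (A × Δh) = 70190 m³ / (6.26 × 10^6 m² × 34 m) = 3.298 × 10^-4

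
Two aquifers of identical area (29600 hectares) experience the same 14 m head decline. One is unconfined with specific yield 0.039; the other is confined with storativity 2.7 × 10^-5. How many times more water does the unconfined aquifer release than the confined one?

A = 29600 hectares = 2.96 × 10^8 m²
Unconfined: ΔV_u = Sy × A × Δh = 0.039 × 2.96 × 10^8 × 14 = 1.616 × 10^8 m³
Confined: ΔV_c = S × A × Δh = 2.7 × 10^-5 × 2.96 × 10^8 × 14 = 1.119 × 10^5 m³
Ratio = ΔV_u / ΔV_c = Sy / S = 0.039 / 2.7 × 10^-5 = 1444

ΔV_u / ΔV_c ≈ 1440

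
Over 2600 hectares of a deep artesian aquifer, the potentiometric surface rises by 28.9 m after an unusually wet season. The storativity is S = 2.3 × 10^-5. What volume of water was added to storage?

A = 2600 hectares = 2.6 × 10^7 m²
ΔV = S × A × Δh = 2.3 × 10^-5 × 2.6 × 10^7 m² × 28.9 m = 17280 m³

ΔV ≈ 17300 m³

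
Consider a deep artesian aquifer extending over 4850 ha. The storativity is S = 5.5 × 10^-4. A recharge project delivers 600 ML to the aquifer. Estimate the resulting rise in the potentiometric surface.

A = 4850 ha = 4.85 × 10^7 m²
ΔV = 600 ML = 6 × 10^5 m³
Δh = ΔV / (S × A) = 6 × 10^5 m³ / (5.5 × 10^-4 × 4.85 × 10^7 m²) = 22.49 m

Δh ≈ 22.5 m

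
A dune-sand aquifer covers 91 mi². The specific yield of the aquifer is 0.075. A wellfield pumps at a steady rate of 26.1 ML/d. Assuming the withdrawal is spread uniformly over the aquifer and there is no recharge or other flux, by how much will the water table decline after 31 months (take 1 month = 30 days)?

Δh ≈ 1.37 m

A = 91 mi² = 2.357 × 10^8 m²
Q = 26.1 ML/d = 26100 m³/d
t = 31 months = 930 d
ΔV = Q × t = 26100 m³/d × 930 d = 2.427 × 10^7 m³
Δh = ΔV / (Sy × A) = 2.427 × 10^7 / (0.075 × 2.357 × 10^8) = 1.373 m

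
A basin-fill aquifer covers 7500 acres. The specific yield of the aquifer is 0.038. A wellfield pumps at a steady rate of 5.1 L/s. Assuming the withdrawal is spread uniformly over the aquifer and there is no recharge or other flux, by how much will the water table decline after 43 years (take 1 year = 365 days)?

A = 7500 acres = 3.035 × 10^7 m²
Q = 5.1 L/s = 440.6 m³/d
t = 43 years = 15700 d
ΔV = Q × t = 440.6 m³/d × 15700 d = 6.916 × 10^6 m³
Δh = ΔV / (Sy × A) = 6.916 × 10^6 / (0.038 × 3.035 × 10^7) = 5.996 m

Δh ≈ 6 m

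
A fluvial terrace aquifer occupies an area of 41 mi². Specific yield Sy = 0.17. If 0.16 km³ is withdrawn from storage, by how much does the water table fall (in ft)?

A = 41 mi² = 1.062 × 10^8 m²
ΔV = 0.16 km³ = 1.6 × 10^8 m³
Δh = ΔV / (Sy × A) = 1.6 × 10^8 m³ / (0.17 × 1.062 × 10^8 m²) = 8.863 m
Δh = 8.863 m = 29.08 ft

Δh ≈ 29.1 ft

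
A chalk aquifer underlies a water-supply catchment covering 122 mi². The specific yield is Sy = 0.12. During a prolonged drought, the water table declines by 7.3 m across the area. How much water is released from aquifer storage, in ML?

ΔV ≈ 2.77 × 10^5 ML

A = 122 mi² = 3.16 × 10^8 m²
ΔV = Sy × A × Δh = 0.12 × 3.16 × 10^8 m² × 7.3 m = 2.768 × 10^8 m³
ΔV = 2.768 × 10^8 m³ = 2.768 × 10^5 ML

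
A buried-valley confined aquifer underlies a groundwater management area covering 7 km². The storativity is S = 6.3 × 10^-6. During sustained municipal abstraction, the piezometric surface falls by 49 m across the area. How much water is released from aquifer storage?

ΔV ≈ 2160 m³

A = 7 km² = 7 × 10^6 m²
ΔV = S × A × Δh = 6.3 × 10^-6 × 7 × 10^6 m² × 49 m = 2161 m³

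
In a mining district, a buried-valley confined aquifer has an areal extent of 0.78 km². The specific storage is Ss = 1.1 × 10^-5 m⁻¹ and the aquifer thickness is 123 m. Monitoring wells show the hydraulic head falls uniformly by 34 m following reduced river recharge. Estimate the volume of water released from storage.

S = Ss × b = 1.1 × 10^-5 m⁻¹ × 123 m = 1.353 × 10^-3
A = 0.78 km² = 7.8 × 10^5 m²
ΔV = S × A × Δh = 0.001353 × 7.8 × 10^5 m² × 34 m = 35880 m³

ΔV ≈ 35900 m³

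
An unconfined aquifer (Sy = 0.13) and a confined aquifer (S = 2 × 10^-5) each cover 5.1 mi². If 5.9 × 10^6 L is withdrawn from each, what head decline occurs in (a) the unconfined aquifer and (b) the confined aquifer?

A = 5.1 mi² = 1.321 × 10^7 m²
ΔV = 5.9 × 10^6 L = 5900 m³
Unconfined: Δh_u = ΔV/(Sy·A) = 5900/(0.13 × 1.321 × 10^7) = 0.003436 m
Confined: Δh_c = ΔV/(S·A) = 5900/(2 × 10^-5 × 1.321 × 10^7) = 22.33 m

Δh_u ≈ 0.00344 m; Δh_c ≈ 22.3 m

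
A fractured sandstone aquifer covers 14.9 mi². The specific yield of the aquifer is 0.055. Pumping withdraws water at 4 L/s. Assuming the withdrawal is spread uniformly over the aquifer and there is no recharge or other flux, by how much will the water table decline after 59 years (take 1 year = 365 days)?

Δh ≈ 3.51 m

A = 14.9 mi² = 3.859 × 10^7 m²
Q = 4 L/s = 345.6 m³/d
t = 59 years = 21540 d
ΔV = Q × t = 345.6 m³/d × 21540 d = 7.442 × 10^6 m³
Δh = ΔV / (Sy × A) = 7.442 × 10^6 / (0.055 × 3.859 × 10^7) = 3.506 m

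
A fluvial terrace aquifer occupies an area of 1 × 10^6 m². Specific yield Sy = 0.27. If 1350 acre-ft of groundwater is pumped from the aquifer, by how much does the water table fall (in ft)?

Δh ≈ 20.2 ft

ΔV = 1350 acre-ft = 1.665 × 10^6 m³
Δh = ΔV / (Sy × A) = 1.665 × 10^6 m³ / (0.27 × 1 × 10^6 m²) = 6.167 m
Δh = 6.167 m = 20.23 ft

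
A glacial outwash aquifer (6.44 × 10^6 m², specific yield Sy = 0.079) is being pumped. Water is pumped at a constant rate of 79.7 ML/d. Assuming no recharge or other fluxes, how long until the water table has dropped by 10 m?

ΔV = Sy × A × Δh = 0.079 × 6.44 × 10^6 × 10 = 5.088 × 10^6 m³
Q = 79.7 ML/d = 79700 m³/d
t = ΔV / Q = 5.088 × 10^6 m³ / 79700 m³/d = 63.83 d

t ≈ 63.8 days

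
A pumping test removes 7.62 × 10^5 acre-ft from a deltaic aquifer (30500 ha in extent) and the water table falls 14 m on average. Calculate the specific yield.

Sy ≈ 0.22

A = 30500 ha = 3.05 × 10^8 m²
ΔV = 7.62 × 10^5 acre-ft = 9.399 × 10^8 m³
Sy = ΔV / (A × Δh) = 9.399 × 10^8 m³ / (3.05 × 10^8 m² × 14 m) = 0.2201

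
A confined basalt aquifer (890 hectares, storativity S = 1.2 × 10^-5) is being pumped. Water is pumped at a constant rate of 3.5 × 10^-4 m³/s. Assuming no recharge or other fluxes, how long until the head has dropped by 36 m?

t ≈ 127 days

A = 890 hectares = 8.9 × 10^6 m²
ΔV = S × A × Δh = 1.2 × 10^-5 × 8.9 × 10^6 × 36 = 3845 m³
Q = 3.5 × 10^-4 m³/s = 30.24 m³/d
t = ΔV / Q = 3845 m³ / 30.24 m³/d = 127.1 d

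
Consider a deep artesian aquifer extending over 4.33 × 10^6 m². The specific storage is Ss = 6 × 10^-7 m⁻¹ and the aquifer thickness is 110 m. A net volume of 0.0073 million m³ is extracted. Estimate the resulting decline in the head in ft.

S = Ss × b = 6 × 10^-7 m⁻¹ × 110 m = 6.6 × 10^-5
ΔV = 0.0073 million m³ = 7300 m³
Δh = ΔV / (S × A) = 7300 m³ / (6.6 × 10^-5 × 4.33 × 10^6 m²) = 25.54 m
Δh = 25.54 m = 83.81 ft

Δh ≈ 83.8 ft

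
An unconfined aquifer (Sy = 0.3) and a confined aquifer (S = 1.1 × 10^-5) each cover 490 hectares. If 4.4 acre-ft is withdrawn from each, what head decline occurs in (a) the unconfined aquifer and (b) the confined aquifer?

A = 490 hectares = 4.9 × 10^6 m²
ΔV = 4.4 acre-ft = 5427 m³
Unconfined: Δh_u = ΔV/(Sy·A) = 5427/(0.3 × 4.9 × 10^6) = 0.003692 m
Confined: Δh_c = ΔV/(S·A) = 5427/(1.1 × 10^-5 × 4.9 × 10^6) = 100.7 m

Δh_u ≈ 0.00369 m; Δh_c ≈ 101 m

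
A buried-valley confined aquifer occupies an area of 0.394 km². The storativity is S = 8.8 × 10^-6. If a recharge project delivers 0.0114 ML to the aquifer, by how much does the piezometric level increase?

Δh ≈ 3.29 m

A = 0.394 km² = 3.94 × 10^5 m²
ΔV = 0.0114 ML = 11.4 m³
Δh = ΔV / (S × A) = 11.4 m³ / (8.8 × 10^-6 × 3.94 × 10^5 m²) = 3.288 m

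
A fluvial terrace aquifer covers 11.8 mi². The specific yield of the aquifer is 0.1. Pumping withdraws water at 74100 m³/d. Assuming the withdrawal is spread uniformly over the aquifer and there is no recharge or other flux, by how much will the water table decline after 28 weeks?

A = 11.8 mi² = 3.056 × 10^7 m²
t = 28 weeks = 196 d
ΔV = Q × t = 74100 m³/d × 196 d = 1.452 × 10^7 m³
Δh = ΔV / (Sy × A) = 1.452 × 10^7 / (0.1 × 3.056 × 10^7) = 4.752 m

Δh ≈ 4.75 m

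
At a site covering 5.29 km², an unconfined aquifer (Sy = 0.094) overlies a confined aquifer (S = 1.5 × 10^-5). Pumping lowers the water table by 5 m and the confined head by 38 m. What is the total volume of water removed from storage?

A = 5.29 km² = 5.29 × 10^6 m²
Unconfined: ΔV_u = Sy × A × Δh_u = 0.094 × 5.29 × 10^6 × 5 = 2.486 × 10^6 m³
Confined: ΔV_c = S × A × Δh_c = 1.5 × 10^-5 × 5.29 × 10^6 × 38 = 3015 m³
Total ΔV = 2.486 × 10^6 + 3015 = 2.489 × 10^6 m³

ΔV ≈ 2.49 × 10^6 m³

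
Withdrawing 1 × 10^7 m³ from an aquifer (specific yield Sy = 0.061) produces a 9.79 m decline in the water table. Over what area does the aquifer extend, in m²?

A ≈ 1.67 × 10^7 m²

A = ΔV / (Sy × Δh) = 1 × 10^7 / (0.061 × 9.79) = 1.675 × 10^7 m²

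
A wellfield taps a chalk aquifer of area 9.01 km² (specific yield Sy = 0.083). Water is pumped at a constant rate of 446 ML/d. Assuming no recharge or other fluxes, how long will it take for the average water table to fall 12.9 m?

t ≈ 21.6 days

A = 9.01 km² = 9.01 × 10^6 m²
ΔV = Sy × A × Δh = 0.083 × 9.01 × 10^6 × 12.9 = 9.647 × 10^6 m³
Q = 446 ML/d = 4.46 × 10^5 m³/d
t = ΔV / Q = 9.647 × 10^6 m³ / 4.46 × 10^5 m³/d = 21.63 d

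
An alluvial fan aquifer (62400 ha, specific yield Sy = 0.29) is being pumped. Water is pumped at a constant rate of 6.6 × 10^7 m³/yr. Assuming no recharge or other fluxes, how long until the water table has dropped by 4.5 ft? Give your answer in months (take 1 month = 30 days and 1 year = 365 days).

A = 62400 ha = 6.24 × 10^8 m²
Δh = 4.5 ft = 1.372 m
ΔV = Sy × A × Δh = 0.29 × 6.24 × 10^8 × 1.372 = 2.482 × 10^8 m³
Q = 6.6 × 10^7 m³/yr = 1.808 × 10^5 m³/d
t = ΔV / Q = 2.482 × 10^8 m³ / 1.808 × 10^5 m³/d = 1373 d
t = 1373 d ≈ 45.75 months

t ≈ 45.8 months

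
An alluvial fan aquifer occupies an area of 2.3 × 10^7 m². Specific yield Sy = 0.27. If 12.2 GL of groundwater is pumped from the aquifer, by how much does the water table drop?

ΔV = 12.2 GL = 1.22 × 10^7 m³
Δh = ΔV / (Sy × A) = 1.22 × 10^7 m³ / (0.27 × 2.3 × 10^7 m²) = 1.965 m

Δh ≈ 1.96 m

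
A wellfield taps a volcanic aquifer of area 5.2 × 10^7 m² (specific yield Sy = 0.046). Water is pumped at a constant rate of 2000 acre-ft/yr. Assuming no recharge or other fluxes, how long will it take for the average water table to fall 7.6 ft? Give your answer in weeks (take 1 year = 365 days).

Δh = 7.6 ft = 2.316 m
ΔV = Sy × A × Δh = 0.046 × 5.2 × 10^7 × 2.316 = 5.541 × 10^6 m³
Q = 2000 acre-ft/yr = 6759 m³/d
t = ΔV / Q = 5.541 × 10^6 m³ / 6759 m³/d = 819.8 d
t = 819.8 d ≈ 117.1 weeks

t ≈ 117 weeks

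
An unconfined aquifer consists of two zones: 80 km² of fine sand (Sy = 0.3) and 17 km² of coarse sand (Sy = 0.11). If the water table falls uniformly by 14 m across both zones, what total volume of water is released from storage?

ΔV ≈ 3.62 × 10^8 m³

A₁ = 80 km² = 8 × 10^7 m²; A₂ = 17 km² = 1.7 × 10^7 m²
ΔV₁ = 0.3 × 8 × 10^7 × 14 = 3.36 × 10^8 m³
ΔV₂ = 0.11 × 1.7 × 10^7 × 14 = 2.618 × 10^7 m³
ΔV = ΔV₁ + ΔV₂ = 3.622 × 10^8 m³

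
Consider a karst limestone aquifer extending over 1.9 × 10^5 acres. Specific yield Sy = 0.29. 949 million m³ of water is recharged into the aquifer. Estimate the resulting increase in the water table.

A = 1.9 × 10^5 acres = 7.689 × 10^8 m²
ΔV = 949 million m³ = 9.49 × 10^8 m³
Δh = ΔV / (Sy × A) = 9.49 × 10^8 m³ / (0.29 × 7.689 × 10^8 m²) = 4.256 m

Δh ≈ 4.26 m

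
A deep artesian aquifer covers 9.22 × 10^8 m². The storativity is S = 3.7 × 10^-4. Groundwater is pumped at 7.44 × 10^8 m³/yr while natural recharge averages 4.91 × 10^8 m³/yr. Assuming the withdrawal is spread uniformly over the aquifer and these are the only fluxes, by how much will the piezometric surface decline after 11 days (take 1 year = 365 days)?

Net abstraction = 7.44 × 10^8 − 4.91 × 10^8 = 2.53 × 10^8 m³/yr
Q_net = 2.53 × 10^8 m³/yr = 6.932 × 10^5 m³/d
ΔV = Q × t = 6.932 × 10^5 m³/d × 11 d = 7.625 × 10^6 m³
Δh = ΔV / (S × A) = 7.625 × 10^6 / (3.7 × 10^-4 × 9.22 × 10^8) = 22.35 m

Δh ≈ 22.4 m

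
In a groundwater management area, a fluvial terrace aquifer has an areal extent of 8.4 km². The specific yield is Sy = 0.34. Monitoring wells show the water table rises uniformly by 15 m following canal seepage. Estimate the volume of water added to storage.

ΔV ≈ 4.28 × 10^7 m³

A = 8.4 km² = 8.4 × 10^6 m²
ΔV = Sy × A × Δh = 0.34 × 8.4 × 10^6 m² × 15 m = 4.284 × 10^7 m³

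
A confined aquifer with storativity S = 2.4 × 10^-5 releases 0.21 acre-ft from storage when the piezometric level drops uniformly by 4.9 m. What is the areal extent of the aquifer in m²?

ΔV = 0.21 acre-ft = 259 m³
A = ΔV / (S × Δh) = 259 / (2.4 × 10^-5 × 4.9) = 2.203 × 10^6 m²

A ≈ 2.2 × 10^6 m²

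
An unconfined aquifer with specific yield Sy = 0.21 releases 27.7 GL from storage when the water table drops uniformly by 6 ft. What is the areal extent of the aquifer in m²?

Δh = 6 ft = 1.829 m
ΔV = 27.7 GL = 2.77 × 10^7 m³
A = ΔV / (Sy × Δh) = 2.77 × 10^7 / (0.21 × 1.829) = 7.213 × 10^7 m²

A ≈ 7.21 × 10^7 m²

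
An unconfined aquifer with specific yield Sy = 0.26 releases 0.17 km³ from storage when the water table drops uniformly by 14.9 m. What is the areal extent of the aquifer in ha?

A ≈ 4390 ha

ΔV = 0.17 km³ = 1.7 × 10^8 m³
A = ΔV / (Sy × Δh) = 1.7 × 10^8 / (0.26 × 14.9) = 4.388 × 10^7 m²
A = 4.388 × 10^7 m² = 4388 ha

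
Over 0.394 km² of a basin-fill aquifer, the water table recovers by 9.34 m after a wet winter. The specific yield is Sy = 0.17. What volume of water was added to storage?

A = 0.394 km² = 3.94 × 10^5 m²
ΔV = Sy × A × Δh = 0.17 × 3.94 × 10^5 m² × 9.34 m = 6.256 × 10^5 m³

ΔV ≈ 6.26 × 10^5 m³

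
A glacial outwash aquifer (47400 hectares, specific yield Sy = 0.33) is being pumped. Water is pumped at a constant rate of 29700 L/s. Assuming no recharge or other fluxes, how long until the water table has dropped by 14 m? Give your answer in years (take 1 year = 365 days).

t ≈ 2.34 years

A = 47400 hectares = 4.74 × 10^8 m²
ΔV = Sy × A × Δh = 0.33 × 4.74 × 10^8 × 14 = 2.19 × 10^9 m³
Q = 29700 L/s = 2.566 × 10^6 m³/d
t = ΔV / Q = 2.19 × 10^9 m³ / 2.566 × 10^6 m³/d = 853.4 d
t = 853.4 d ≈ 2.338 years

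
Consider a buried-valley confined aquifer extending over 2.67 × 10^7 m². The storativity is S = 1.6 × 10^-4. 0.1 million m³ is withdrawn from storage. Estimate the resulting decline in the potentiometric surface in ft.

Δh ≈ 76.8 ft

ΔV = 0.1 million m³ = 1 × 10^5 m³
Δh = ΔV / (S × A) = 1 × 10^5 m³ / (1.6 × 10^-4 × 2.67 × 10^7 m²) = 23.41 m
Δh = 23.41 m = 76.8 ft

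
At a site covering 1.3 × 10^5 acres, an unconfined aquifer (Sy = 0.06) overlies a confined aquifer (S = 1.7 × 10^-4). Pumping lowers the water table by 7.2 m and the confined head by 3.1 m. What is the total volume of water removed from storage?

A = 1.3 × 10^5 acres = 5.261 × 10^8 m²
Unconfined: ΔV_u = Sy × A × Δh_u = 0.06 × 5.261 × 10^8 × 7.2 = 2.273 × 10^8 m³
Confined: ΔV_c = S × A × Δh_c = 1.7 × 10^-4 × 5.261 × 10^8 × 3.1 = 2.773 × 10^5 m³
Total ΔV = 2.273 × 10^8 + 2.773 × 10^5 = 2.275 × 10^8 m³

ΔV ≈ 2.28 × 10^8 m³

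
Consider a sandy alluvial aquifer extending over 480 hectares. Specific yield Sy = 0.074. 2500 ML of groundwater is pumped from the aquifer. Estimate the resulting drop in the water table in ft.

Δh ≈ 23.1 ft

A = 480 hectares = 4.8 × 10^6 m²
ΔV = 2500 ML = 2.5 × 10^6 m³
Δh = ΔV / (Sy × A) = 2.5 × 10^6 m³ / (0.074 × 4.8 × 10^6 m²) = 7.038 m
Δh = 7.038 m = 23.09 ft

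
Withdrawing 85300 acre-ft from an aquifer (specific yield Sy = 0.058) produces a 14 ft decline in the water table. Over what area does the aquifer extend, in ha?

A ≈ 42500 ha

Δh = 14 ft = 4.267 m
ΔV = 85300 acre-ft = 1.052 × 10^8 m³
A = ΔV / (Sy × Δh) = 1.052 × 10^8 / (0.058 × 4.267) = 4.251 × 10^8 m²
A = 4.251 × 10^8 m² = 42510 ha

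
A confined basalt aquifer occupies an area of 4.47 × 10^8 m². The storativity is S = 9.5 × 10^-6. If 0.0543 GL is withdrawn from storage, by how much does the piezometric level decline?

Δh ≈ 12.8 m

ΔV = 0.0543 GL = 54300 m³
Δh = ΔV / (S × A) = 54300 m³ / (9.5 × 10^-6 × 4.47 × 10^8 m²) = 12.79 m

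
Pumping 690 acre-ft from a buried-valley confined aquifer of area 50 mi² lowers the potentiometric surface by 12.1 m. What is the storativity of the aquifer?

A = 50 mi² = 1.295 × 10^8 m²
ΔV = 690 acre-ft = 8.511 × 10^5 m³
S = ΔV / (A × Δh) = 8.511 × 10^5 m³ / (1.295 × 10^8 m² × 12.1 m) = 5.432 × 10^-4

S ≈ 5.4 × 10^-4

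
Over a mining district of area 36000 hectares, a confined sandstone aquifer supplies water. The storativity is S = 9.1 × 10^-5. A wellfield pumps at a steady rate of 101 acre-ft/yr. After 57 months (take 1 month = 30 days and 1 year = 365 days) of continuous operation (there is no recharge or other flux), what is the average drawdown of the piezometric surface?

Δh ≈ 17.8 m

A = 36000 hectares = 3.6 × 10^8 m²
Q = 101 acre-ft/yr = 341.3 m³/d
t = 57 months = 1710 d
ΔV = Q × t = 341.3 m³/d × 1710 d = 5.837 × 10^5 m³
Δh = ΔV / (S × A) = 5.837 × 10^5 / (9.1 × 10^-5 × 3.6 × 10^8) = 17.82 m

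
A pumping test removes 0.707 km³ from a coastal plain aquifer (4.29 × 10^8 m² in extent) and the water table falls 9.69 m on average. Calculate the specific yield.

Sy ≈ 0.17

ΔV = 0.707 km³ = 7.07 × 10^8 m³
Sy = ΔV / (A × Δh) = 7.07 × 10^8 m³ / (4.29 × 10^8 m² × 9.69 m) = 0.1701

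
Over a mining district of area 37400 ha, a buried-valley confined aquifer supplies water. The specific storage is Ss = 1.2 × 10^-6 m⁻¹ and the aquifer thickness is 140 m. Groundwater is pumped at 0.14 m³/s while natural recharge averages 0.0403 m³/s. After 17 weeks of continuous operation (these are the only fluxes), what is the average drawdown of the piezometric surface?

Δh ≈ 16.3 m

S = Ss × b = 1.2 × 10^-6 m⁻¹ × 140 m = 1.68 × 10^-4
A = 37400 ha = 3.74 × 10^8 m²
Net abstraction = 0.14 − 0.0403 = 0.0997 m³/s
Q_net = 0.0997 m³/s = 8614 m³/d
t = 17 weeks = 119 d
ΔV = Q × t = 8614 m³/d × 119 d = 1.025 × 10^6 m³
Δh = ΔV / (S × A) = 1.025 × 10^6 / (1.68 × 10^-4 × 3.74 × 10^8) = 16.31 m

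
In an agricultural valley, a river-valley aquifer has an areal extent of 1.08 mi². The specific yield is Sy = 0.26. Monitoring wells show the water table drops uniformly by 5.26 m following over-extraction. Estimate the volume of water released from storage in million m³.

ΔV ≈ 3.83 million m³

A = 1.08 mi² = 2.797 × 10^6 m²
ΔV = Sy × A × Δh = 0.26 × 2.797 × 10^6 m² × 5.26 m = 3.825 × 10^6 m³
ΔV = 3.825 × 10^6 m³ = 3.825 million m³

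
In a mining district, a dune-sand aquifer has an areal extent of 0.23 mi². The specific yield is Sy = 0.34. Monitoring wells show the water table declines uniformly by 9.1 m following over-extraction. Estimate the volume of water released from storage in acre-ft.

A = 0.23 mi² = 5.957 × 10^5 m²
ΔV = Sy × A × Δh = 0.34 × 5.957 × 10^5 m² × 9.1 m = 1.843 × 10^6 m³
ΔV = 1.843 × 10^6 m³ = 1494 acre-ft

ΔV ≈ 1490 acre-ft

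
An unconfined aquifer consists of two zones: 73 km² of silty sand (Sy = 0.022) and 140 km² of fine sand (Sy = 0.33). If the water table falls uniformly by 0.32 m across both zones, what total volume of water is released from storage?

A₁ = 73 km² = 7.3 × 10^7 m²; A₂ = 140 km² = 1.4 × 10^8 m²
ΔV₁ = 0.022 × 7.3 × 10^7 × 0.32 = 5.139 × 10^5 m³
ΔV₂ = 0.33 × 1.4 × 10^8 × 0.32 = 1.478 × 10^7 m³
ΔV = ΔV₁ + ΔV₂ = 1.53 × 10^7 m³

ΔV ≈ 1.53 × 10^7 m³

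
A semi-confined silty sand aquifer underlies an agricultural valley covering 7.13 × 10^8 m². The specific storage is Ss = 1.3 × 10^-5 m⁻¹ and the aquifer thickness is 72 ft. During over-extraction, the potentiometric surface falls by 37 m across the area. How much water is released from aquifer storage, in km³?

ΔV ≈ 0.00753 km³

b = 72 ft = 21.95 m
S = Ss × b = 1.3 × 10^-5 m⁻¹ × 21.95 m = 2.853 × 10^-4
ΔV = S × A × Δh = 2.853 × 10^-4 × 7.13 × 10^8 m² × 37 m = 7.526 × 10^6 m³
ΔV = 7.526 × 10^6 m³ = 0.007526 km³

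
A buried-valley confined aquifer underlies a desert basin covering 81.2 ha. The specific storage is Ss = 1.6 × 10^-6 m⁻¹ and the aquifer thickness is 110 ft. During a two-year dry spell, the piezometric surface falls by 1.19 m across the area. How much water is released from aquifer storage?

ΔV ≈ 51.8 m³

b = 110 ft = 33.53 m
S = Ss × b = 1.6 × 10^-6 m⁻¹ × 33.53 m = 5.364 × 10^-5
A = 81.2 ha = 8.12 × 10^5 m²
ΔV = S × A × Δh = 5.364 × 10^-5 × 8.12 × 10^5 m² × 1.19 m = 51.84 m³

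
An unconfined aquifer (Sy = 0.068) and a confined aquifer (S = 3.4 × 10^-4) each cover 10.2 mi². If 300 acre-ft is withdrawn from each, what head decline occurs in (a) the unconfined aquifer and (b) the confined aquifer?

A = 10.2 mi² = 2.642 × 10^7 m²
ΔV = 300 acre-ft = 3.7 × 10^5 m³
Unconfined: Δh_u = ΔV/(Sy·A) = 3.7 × 10^5/(0.068 × 2.642 × 10^7) = 0.206 m
Confined: Δh_c = ΔV/(S·A) = 3.7 × 10^5/(3.4 × 10^-4 × 2.642 × 10^7) = 41.2 m

Δh_u ≈ 0.206 m; Δh_c ≈ 41.2 m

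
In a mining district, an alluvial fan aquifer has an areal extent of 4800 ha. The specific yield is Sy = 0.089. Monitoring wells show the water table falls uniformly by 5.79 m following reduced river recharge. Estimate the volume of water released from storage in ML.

A = 4800 ha = 4.8 × 10^7 m²
ΔV = Sy × A × Δh = 0.089 × 4.8 × 10^7 m² × 5.79 m = 2.473 × 10^7 m³
ΔV = 2.473 × 10^7 m³ = 24730 ML

ΔV ≈ 24700 ML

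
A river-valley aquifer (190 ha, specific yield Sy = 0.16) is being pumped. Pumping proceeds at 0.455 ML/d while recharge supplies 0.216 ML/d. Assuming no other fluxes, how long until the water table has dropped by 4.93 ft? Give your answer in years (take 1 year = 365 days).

t ≈ 5.24 years

A = 190 ha = 1.9 × 10^6 m²
Δh = 4.93 ft = 1.503 m
ΔV = Sy × A × Δh = 0.16 × 1.9 × 10^6 × 1.503 = 4.568 × 10^5 m³
Net withdrawal = 0.455 − 0.216 = 0.239 ML/d = 239 m³/d
t = ΔV / Q = 4.568 × 10^5 m³ / 239 m³/d = 1911 d
t = 1911 d ≈ 5.237 years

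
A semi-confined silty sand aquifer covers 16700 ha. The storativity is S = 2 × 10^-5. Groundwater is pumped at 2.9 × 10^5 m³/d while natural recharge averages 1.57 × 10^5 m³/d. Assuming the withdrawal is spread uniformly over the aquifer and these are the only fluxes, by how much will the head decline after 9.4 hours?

Δh ≈ 15.6 m

A = 16700 ha = 1.67 × 10^8 m²
Net abstraction = 2.9 × 10^5 − 1.57 × 10^5 = 1.33 × 10^5 m³/d
t = 9.4 hours = 0.3917 d
ΔV = Q × t = 1.33 × 10^5 m³/d × 0.3917 d = 52090 m³
Δh = ΔV / (S × A) = 52090 / (2 × 10^-5 × 1.67 × 10^8) = 15.6 m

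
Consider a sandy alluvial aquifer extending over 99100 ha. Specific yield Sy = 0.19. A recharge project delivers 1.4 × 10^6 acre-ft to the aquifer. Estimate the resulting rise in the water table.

Δh ≈ 9.17 m

A = 99100 ha = 9.91 × 10^8 m²
ΔV = 1.4 × 10^6 acre-ft = 1.727 × 10^9 m³
Δh = ΔV / (Sy × A) = 1.727 × 10^9 m³ / (0.19 × 9.91 × 10^8 m²) = 9.171 m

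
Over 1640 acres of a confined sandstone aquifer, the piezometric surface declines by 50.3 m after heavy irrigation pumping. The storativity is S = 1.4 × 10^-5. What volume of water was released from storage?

A = 1640 acres = 6.637 × 10^6 m²
ΔV = S × A × Δh = 1.4 × 10^-5 × 6.637 × 10^6 m² × 50.3 m = 4674 m³

ΔV ≈ 4670 m³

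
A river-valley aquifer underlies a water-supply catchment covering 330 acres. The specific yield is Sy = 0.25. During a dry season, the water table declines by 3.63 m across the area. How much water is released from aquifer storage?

A = 330 acres = 1.335 × 10^6 m²
ΔV = Sy × A × Δh = 0.25 × 1.335 × 10^6 m² × 3.63 m = 1.212 × 10^6 m³

ΔV ≈ 1.21 × 10^6 m³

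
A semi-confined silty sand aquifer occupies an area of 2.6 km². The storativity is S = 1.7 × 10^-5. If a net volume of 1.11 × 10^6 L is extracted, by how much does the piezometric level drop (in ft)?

A = 2.6 km² = 2.6 × 10^6 m²
ΔV = 1.11 × 10^6 L = 1110 m³
Δh = ΔV / (S × A) = 1110 m³ / (1.7 × 10^-5 × 2.6 × 10^6 m²) = 25.11 m
Δh = 25.11 m = 82.39 ft

Δh ≈ 82.4 ft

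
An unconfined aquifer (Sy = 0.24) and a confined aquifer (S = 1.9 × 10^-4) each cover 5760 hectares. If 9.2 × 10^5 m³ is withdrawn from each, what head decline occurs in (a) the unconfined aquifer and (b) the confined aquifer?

A = 5760 hectares = 5.76 × 10^7 m²
Unconfined: Δh_u = ΔV/(Sy·A) = 9.2 × 10^5/(0.24 × 5.76 × 10^7) = 0.06655 m
Confined: Δh_c = ΔV/(S·A) = 9.2 × 10^5/(1.9 × 10^-4 × 5.76 × 10^7) = 84.06 m

Δh_u ≈ 0.0666 m; Δh_c ≈ 84.1 m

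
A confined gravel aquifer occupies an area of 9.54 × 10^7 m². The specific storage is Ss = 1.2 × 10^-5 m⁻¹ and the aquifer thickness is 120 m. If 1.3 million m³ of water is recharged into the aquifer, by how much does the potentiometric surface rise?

S = Ss × b = 1.2 × 10^-5 m⁻¹ × 120 m = 1.44 × 10^-3
ΔV = 1.3 million m³ = 1.3 × 10^6 m³
Δh = ΔV / (S × A) = 1.3 × 10^6 m³ / (0.00144 × 9.54 × 10^7 m²) = 9.463 m

Δh ≈ 9.46 m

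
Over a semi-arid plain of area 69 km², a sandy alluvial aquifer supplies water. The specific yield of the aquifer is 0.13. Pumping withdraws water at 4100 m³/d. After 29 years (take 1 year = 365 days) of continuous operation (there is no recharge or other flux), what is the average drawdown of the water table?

Δh ≈ 4.84 m

A = 69 km² = 6.9 × 10^7 m²
t = 29 years = 10580 d
ΔV = Q × t = 4100 m³/d × 10580 d = 4.34 × 10^7 m³
Δh = ΔV / (Sy × A) = 4.34 × 10^7 / (0.13 × 6.9 × 10^7) = 4.838 m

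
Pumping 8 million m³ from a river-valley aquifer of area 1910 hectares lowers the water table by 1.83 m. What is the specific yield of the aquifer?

Sy ≈ 0.23

A = 1910 hectares = 1.91 × 10^7 m²
ΔV = 8 million m³ = 8 × 10^6 m³
Sy = ΔV / (A × Δh) = 8 × 10^6 m³ / (1.91 × 10^7 m² × 1.83 m) = 0.2289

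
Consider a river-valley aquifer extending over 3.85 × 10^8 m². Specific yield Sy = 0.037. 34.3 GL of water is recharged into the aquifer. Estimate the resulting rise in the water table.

ΔV = 34.3 GL = 3.43 × 10^7 m³
Δh = ΔV / (Sy × A) = 3.43 × 10^7 m³ / (0.037 × 3.85 × 10^8 m²) = 2.408 m

Δh ≈ 2.41 m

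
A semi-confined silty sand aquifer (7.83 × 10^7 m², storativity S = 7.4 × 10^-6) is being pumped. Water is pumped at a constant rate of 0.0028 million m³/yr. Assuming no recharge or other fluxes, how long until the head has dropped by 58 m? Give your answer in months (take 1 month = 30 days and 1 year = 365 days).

t ≈ 146 months

ΔV = S × A × Δh = 7.4 × 10^-6 × 7.83 × 10^7 × 58 = 33610 m³
Q = 0.0028 million m³/yr = 7.671 m³/d
t = ΔV / Q = 33610 m³ / 7.671 m³/d = 4381 d
t = 4381 d ≈ 146 months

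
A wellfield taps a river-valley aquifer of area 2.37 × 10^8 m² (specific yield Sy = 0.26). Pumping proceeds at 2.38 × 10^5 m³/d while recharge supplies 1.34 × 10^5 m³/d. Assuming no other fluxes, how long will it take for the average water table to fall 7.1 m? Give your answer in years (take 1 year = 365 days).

ΔV = Sy × A × Δh = 0.26 × 2.37 × 10^8 × 7.1 = 4.375 × 10^8 m³
Net withdrawal = 2.38 × 10^5 − 1.34 × 10^5 = 1.04 × 10^5 m³/d
t = ΔV / Q = 4.375 × 10^8 m³ / 1.04 × 10^5 m³/d = 4207 d
t = 4207 d ≈ 11.53 years

t ≈ 11.5 years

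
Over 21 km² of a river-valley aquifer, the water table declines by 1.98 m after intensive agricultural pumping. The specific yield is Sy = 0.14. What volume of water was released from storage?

ΔV ≈ 5.82 × 10^6 m³

A = 21 km² = 2.1 × 10^7 m²
ΔV = Sy × A × Δh = 0.14 × 2.1 × 10^7 m² × 1.98 m = 5.821 × 10^6 m³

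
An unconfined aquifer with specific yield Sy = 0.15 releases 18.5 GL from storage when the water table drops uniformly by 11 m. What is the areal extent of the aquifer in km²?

A ≈ 11.2 km²

ΔV = 18.5 GL = 1.85 × 10^7 m³
A = ΔV / (Sy × Δh) = 1.85 × 10^7 / (0.15 × 11) = 1.121 × 10^7 m²
A = 1.121 × 10^7 m² = 11.21 km²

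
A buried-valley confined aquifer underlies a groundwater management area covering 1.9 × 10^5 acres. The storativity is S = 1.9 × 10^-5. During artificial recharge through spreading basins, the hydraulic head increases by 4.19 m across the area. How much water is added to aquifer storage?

A = 1.9 × 10^5 acres = 7.689 × 10^8 m²
ΔV = S × A × Δh = 1.9 × 10^-5 × 7.689 × 10^8 m² × 4.19 m = 61210 m³

ΔV ≈ 61200 m³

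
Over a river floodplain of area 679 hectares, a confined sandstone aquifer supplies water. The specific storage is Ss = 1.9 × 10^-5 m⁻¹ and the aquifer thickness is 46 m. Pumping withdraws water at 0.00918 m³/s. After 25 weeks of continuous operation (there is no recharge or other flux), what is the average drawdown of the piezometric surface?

Δh ≈ 23.4 m

S = Ss × b = 1.9 × 10^-5 m⁻¹ × 46 m = 8.74 × 10^-4
A = 679 hectares = 6.79 × 10^6 m²
Q = 0.00918 m³/s = 793.2 m³/d
t = 25 weeks = 175 d
ΔV = Q × t = 793.2 m³/d × 175 d = 1.388 × 10^5 m³
Δh = ΔV / (S × A) = 1.388 × 10^5 / (8.74 × 10^-4 × 6.79 × 10^6) = 23.39 m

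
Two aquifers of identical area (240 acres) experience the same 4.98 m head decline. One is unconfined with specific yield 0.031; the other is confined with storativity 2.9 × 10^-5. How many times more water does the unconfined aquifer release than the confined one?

ΔV_u / ΔV_c ≈ 1070

A = 240 acres = 9.712 × 10^5 m²
Unconfined: ΔV_u = Sy × A × Δh = 0.031 × 9.712 × 10^5 × 4.98 = 1.499 × 10^5 m³
Confined: ΔV_c = S × A × Δh = 2.9 × 10^-5 × 9.712 × 10^5 × 4.98 = 140.3 m³
Ratio = ΔV_u / ΔV_c = Sy / S = 0.031 / 2.9 × 10^-5 = 1069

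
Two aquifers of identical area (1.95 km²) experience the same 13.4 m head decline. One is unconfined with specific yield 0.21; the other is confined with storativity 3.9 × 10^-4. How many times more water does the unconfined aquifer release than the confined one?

ΔV_u / ΔV_c ≈ 538

A = 1.95 km² = 1.95 × 10^6 m²
Unconfined: ΔV_u = Sy × A × Δh = 0.21 × 1.95 × 10^6 × 13.4 = 5.487 × 10^6 m³
Confined: ΔV_c = S × A × Δh = 3.9 × 10^-4 × 1.95 × 10^6 × 13.4 = 10190 m³
Ratio = ΔV_u / ΔV_c = Sy / S = 0.21 / 3.9 × 10^-4 = 538.5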